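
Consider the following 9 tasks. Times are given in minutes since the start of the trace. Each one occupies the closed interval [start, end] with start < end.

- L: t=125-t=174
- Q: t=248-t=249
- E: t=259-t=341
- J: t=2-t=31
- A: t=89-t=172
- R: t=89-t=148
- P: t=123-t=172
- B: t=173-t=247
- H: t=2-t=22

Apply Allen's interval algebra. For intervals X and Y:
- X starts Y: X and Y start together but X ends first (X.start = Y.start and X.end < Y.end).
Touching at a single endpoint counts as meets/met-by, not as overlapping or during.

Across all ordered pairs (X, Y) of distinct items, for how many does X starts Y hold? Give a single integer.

Checking all 72 ordered pairs for relation 'starts'; matching pairs in alphabetical order:
(H, J): H starts J ✓
(R, A): R starts A ✓
Count: 2.

2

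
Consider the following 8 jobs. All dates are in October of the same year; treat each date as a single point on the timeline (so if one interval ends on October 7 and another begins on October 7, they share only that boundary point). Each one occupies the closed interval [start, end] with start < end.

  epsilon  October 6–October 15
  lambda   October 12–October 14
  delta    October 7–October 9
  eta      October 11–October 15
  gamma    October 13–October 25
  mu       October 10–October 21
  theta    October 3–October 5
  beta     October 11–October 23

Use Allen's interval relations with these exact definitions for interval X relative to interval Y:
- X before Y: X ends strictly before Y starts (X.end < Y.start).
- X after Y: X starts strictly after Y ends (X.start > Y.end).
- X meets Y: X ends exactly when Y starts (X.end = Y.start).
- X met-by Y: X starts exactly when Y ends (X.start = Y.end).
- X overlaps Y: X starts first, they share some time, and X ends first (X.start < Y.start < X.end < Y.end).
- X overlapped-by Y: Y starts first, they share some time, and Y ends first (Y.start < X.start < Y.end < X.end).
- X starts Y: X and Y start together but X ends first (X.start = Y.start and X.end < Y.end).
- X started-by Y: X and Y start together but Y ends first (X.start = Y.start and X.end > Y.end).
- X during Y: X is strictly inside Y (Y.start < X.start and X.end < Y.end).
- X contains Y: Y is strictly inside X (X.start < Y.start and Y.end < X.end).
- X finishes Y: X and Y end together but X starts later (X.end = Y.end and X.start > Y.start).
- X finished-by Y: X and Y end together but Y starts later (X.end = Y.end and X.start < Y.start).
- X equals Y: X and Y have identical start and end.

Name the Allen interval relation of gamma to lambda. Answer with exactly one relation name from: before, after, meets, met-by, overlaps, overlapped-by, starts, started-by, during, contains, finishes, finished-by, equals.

overlapped-by

gamma = [October 13, October 25]; lambda = [October 12, October 14].
Compare endpoints: gamma.start > lambda.start, gamma.start < lambda.end, gamma.end > lambda.start, gamma.end > lambda.end.
That pattern is 'overlapped-by'.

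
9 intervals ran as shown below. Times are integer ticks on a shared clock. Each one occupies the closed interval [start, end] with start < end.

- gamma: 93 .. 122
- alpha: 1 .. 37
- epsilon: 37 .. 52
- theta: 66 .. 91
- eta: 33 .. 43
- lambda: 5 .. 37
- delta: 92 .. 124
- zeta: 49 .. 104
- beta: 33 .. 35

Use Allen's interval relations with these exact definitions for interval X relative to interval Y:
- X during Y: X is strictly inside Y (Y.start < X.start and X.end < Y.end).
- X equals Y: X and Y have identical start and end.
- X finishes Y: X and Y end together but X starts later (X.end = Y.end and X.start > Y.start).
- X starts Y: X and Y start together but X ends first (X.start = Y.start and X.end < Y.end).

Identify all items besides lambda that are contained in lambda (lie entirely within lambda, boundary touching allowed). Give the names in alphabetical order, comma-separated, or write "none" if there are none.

Target lambda = [5, 37].
alpha [1, 37] → finished-by → no.
beta [33, 35] → during → yes.
delta [92, 124] → after → no.
epsilon [37, 52] → met-by → no.
eta [33, 43] → overlapped-by → no.
gamma [93, 122] → after → no.
theta [66, 91] → after → no.
zeta [49, 104] → after → no.
Result: beta.

beta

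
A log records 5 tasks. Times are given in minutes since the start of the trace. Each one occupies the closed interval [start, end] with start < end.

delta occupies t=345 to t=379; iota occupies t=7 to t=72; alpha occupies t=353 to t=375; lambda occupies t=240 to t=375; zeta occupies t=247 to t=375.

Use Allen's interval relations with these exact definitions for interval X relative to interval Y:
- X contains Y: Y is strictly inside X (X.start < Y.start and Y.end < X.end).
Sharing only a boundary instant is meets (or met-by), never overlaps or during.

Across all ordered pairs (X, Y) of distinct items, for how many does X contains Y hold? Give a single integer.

Checking all 20 ordered pairs for relation 'contains'; matching pairs in alphabetical order:
(delta, alpha): delta contains alpha ✓
Count: 1.

1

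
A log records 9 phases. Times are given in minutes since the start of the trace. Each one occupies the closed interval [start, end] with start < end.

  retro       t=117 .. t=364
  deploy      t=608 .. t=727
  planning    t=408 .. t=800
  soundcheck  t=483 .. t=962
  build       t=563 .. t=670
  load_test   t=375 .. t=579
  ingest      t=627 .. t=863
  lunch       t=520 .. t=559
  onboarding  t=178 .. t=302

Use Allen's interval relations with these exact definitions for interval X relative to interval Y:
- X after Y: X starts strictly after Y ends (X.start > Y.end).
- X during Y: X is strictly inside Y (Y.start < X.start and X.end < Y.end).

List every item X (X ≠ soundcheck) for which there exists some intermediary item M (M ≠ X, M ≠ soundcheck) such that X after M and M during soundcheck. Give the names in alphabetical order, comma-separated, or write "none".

Target soundcheck = [t=483, t=962].
Intermediaries M with M during soundcheck: build, deploy, ingest, lunch.
Via build — items with X after build: none.
Via deploy — items with X after deploy: none.
Via ingest — items with X after ingest: none.
Via lunch — items with X after lunch: build, deploy, ingest.
Union: build, deploy, ingest.

build, deploy, ingest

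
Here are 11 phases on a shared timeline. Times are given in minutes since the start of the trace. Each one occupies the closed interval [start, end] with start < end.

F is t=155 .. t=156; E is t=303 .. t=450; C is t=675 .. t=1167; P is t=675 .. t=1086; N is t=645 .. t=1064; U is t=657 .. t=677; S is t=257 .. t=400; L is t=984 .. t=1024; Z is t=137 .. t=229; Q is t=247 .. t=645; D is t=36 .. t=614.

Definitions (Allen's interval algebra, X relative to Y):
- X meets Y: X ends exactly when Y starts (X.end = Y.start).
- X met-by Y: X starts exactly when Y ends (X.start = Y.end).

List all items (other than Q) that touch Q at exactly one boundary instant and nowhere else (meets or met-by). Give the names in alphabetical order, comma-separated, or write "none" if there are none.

N

Target Q = [t=247, t=645].
C [t=675, t=1167] → after → no.
D [t=36, t=614] → overlaps → no.
E [t=303, t=450] → during → no.
F [t=155, t=156] → before → no.
L [t=984, t=1024] → after → no.
N [t=645, t=1064] → met-by → yes.
P [t=675, t=1086] → after → no.
S [t=257, t=400] → during → no.
U [t=657, t=677] → after → no.
Z [t=137, t=229] → before → no.
Result: N.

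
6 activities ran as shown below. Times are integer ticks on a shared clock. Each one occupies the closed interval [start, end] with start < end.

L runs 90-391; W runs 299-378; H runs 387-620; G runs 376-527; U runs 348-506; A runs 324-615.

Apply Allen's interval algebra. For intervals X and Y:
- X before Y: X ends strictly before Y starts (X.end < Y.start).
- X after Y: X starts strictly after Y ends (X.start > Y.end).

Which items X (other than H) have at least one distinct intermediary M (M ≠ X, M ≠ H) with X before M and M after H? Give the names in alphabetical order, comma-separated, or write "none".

Target H = [387, 620].
Intermediaries M with M after H: none.
Union: none.

none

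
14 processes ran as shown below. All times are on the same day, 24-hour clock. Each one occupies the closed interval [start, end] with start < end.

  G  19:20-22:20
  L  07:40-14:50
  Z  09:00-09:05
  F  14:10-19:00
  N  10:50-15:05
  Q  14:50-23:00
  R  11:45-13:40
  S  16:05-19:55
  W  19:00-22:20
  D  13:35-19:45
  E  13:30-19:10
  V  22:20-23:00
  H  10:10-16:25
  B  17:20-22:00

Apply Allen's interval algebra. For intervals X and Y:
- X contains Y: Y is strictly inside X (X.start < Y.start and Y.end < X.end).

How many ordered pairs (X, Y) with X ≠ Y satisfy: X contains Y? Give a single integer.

11

Checking all 182 ordered pairs for relation 'contains'; matching pairs in alphabetical order:
(D, F): D contains F ✓
(E, F): E contains F ✓
(H, N): H contains N ✓
(H, R): H contains R ✓
(L, R): L contains R ✓
(L, Z): L contains Z ✓
(N, R): N contains R ✓
(Q, B): Q contains B ✓
(Q, G): Q contains G ✓
(Q, S): Q contains S ✓
(Q, W): Q contains W ✓
Count: 11.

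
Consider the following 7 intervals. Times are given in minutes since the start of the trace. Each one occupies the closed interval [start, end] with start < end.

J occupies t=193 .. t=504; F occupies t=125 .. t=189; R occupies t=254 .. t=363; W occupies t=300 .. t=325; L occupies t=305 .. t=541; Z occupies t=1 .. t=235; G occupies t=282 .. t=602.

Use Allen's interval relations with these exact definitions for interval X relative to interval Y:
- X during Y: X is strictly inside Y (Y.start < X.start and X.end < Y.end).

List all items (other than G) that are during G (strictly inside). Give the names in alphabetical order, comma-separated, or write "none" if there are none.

Target G = [t=282, t=602].
F [t=125, t=189] → before → no.
J [t=193, t=504] → overlaps → no.
L [t=305, t=541] → during → yes.
R [t=254, t=363] → overlaps → no.
W [t=300, t=325] → during → yes.
Z [t=1, t=235] → before → no.
Result: L, W.

L, W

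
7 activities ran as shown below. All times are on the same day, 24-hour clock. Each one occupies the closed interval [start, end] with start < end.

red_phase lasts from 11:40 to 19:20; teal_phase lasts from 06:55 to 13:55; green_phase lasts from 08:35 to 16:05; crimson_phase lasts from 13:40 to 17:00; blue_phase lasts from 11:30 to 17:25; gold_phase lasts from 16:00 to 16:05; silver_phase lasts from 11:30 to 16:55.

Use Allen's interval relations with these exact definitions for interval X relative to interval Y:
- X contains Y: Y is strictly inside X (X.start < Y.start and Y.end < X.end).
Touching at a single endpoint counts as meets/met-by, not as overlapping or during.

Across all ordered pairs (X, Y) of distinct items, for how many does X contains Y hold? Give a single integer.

Checking all 42 ordered pairs for relation 'contains'; matching pairs in alphabetical order:
(blue_phase, crimson_phase): blue_phase contains crimson_phase ✓
(blue_phase, gold_phase): blue_phase contains gold_phase ✓
(crimson_phase, gold_phase): crimson_phase contains gold_phase ✓
(red_phase, crimson_phase): red_phase contains crimson_phase ✓
(red_phase, gold_phase): red_phase contains gold_phase ✓
(silver_phase, gold_phase): silver_phase contains gold_phase ✓
Count: 6.

6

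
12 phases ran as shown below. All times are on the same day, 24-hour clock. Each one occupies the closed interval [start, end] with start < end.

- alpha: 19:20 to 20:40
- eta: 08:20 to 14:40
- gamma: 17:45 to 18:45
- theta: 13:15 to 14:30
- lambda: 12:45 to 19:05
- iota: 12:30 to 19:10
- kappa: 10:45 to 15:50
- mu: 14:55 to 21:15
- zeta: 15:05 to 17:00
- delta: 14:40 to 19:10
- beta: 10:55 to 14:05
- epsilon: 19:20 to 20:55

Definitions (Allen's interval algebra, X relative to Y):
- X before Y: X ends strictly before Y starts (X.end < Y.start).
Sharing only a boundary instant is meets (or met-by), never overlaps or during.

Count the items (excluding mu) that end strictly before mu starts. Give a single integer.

3

Target mu = [14:55, 21:15].
alpha [19:20, 20:40] → during → no.
beta [10:55, 14:05] → before → counts.
delta [14:40, 19:10] → overlaps → no.
epsilon [19:20, 20:55] → during → no.
eta [08:20, 14:40] → before → counts.
gamma [17:45, 18:45] → during → no.
iota [12:30, 19:10] → overlaps → no.
kappa [10:45, 15:50] → overlaps → no.
lambda [12:45, 19:05] → overlaps → no.
theta [13:15, 14:30] → before → counts.
zeta [15:05, 17:00] → during → no.
Total: 3.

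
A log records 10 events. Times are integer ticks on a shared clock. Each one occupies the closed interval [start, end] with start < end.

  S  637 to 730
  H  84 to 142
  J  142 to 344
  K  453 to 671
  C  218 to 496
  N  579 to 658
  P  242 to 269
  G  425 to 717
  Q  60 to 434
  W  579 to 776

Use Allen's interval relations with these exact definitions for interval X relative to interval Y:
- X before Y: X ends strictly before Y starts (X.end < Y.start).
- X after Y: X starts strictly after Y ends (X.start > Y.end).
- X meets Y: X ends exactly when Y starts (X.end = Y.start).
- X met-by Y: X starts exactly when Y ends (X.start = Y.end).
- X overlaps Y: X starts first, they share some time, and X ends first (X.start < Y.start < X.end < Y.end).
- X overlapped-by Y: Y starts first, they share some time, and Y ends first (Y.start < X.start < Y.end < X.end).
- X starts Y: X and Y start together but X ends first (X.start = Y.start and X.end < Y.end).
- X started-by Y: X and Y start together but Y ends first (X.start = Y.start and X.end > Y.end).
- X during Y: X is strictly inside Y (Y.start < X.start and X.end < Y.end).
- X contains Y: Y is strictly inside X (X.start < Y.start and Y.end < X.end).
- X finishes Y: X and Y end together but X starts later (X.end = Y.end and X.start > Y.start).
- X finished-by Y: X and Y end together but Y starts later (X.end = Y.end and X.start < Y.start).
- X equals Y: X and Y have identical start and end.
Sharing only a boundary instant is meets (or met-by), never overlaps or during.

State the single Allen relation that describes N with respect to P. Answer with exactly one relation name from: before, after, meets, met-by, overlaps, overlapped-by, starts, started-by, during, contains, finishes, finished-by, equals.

N = [579, 658]; P = [242, 269].
Compare endpoints: N.start > P.start, N.start > P.end, N.end > P.start, N.end > P.end.
That pattern is 'after'.

after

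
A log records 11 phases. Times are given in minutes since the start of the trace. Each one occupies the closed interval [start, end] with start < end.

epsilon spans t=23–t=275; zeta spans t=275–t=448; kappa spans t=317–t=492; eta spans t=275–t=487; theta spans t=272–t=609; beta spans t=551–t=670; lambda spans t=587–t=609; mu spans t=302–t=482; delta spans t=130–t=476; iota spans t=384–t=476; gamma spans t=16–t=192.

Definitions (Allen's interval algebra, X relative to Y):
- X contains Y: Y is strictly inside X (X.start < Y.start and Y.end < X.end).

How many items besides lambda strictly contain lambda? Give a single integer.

1

Target lambda = [t=587, t=609].
beta [t=551, t=670] → contains → counts.
delta [t=130, t=476] → before → no.
epsilon [t=23, t=275] → before → no.
eta [t=275, t=487] → before → no.
gamma [t=16, t=192] → before → no.
iota [t=384, t=476] → before → no.
kappa [t=317, t=492] → before → no.
mu [t=302, t=482] → before → no.
theta [t=272, t=609] → finished-by → no.
zeta [t=275, t=448] → before → no.
Total: 1.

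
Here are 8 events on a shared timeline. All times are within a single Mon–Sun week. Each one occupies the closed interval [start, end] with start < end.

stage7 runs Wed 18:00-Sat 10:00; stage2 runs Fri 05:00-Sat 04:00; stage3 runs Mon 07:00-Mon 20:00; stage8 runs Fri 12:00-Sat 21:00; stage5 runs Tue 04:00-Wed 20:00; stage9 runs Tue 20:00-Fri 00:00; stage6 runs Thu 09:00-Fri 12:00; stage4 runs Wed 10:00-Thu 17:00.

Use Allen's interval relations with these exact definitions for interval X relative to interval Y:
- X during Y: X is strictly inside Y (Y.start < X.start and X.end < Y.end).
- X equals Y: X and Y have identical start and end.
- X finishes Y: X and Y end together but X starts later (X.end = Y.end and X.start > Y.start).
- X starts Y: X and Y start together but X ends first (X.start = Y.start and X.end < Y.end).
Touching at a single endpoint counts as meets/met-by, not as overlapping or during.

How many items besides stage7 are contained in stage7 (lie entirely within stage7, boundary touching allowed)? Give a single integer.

2

Target stage7 = [Wed 18:00, Sat 10:00].
stage2 [Fri 05:00, Sat 04:00] → during → counts.
stage3 [Mon 07:00, Mon 20:00] → before → no.
stage4 [Wed 10:00, Thu 17:00] → overlaps → no.
stage5 [Tue 04:00, Wed 20:00] → overlaps → no.
stage6 [Thu 09:00, Fri 12:00] → during → counts.
stage8 [Fri 12:00, Sat 21:00] → overlapped-by → no.
stage9 [Tue 20:00, Fri 00:00] → overlaps → no.
Total: 2.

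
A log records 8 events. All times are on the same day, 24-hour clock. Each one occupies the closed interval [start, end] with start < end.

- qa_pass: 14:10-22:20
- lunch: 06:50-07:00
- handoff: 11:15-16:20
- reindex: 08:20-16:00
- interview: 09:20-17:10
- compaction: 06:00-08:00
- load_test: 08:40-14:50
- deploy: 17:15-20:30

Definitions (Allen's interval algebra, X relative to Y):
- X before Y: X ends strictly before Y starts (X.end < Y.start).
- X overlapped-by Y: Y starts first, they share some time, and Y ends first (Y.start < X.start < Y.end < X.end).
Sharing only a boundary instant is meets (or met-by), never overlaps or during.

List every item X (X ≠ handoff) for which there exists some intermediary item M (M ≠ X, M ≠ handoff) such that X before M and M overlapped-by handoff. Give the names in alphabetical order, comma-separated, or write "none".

compaction, lunch

Target handoff = [11:15, 16:20].
Intermediaries M with M overlapped-by handoff: qa_pass.
Via qa_pass — items with X before qa_pass: compaction, lunch.
Union: compaction, lunch.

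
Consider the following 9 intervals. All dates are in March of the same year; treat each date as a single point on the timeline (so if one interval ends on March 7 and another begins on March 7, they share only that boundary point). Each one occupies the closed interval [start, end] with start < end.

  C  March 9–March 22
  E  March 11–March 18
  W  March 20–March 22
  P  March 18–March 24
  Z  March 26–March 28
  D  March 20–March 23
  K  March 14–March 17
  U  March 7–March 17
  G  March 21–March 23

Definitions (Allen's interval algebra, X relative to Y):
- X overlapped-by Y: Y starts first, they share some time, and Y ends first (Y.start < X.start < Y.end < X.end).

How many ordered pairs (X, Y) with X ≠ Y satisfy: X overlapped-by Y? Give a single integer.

Checking all 72 ordered pairs for relation 'overlapped-by'; matching pairs in alphabetical order:
(C, U): C overlapped-by U ✓
(D, C): D overlapped-by C ✓
(E, U): E overlapped-by U ✓
(G, C): G overlapped-by C ✓
(G, W): G overlapped-by W ✓
(P, C): P overlapped-by C ✓
Count: 6.

6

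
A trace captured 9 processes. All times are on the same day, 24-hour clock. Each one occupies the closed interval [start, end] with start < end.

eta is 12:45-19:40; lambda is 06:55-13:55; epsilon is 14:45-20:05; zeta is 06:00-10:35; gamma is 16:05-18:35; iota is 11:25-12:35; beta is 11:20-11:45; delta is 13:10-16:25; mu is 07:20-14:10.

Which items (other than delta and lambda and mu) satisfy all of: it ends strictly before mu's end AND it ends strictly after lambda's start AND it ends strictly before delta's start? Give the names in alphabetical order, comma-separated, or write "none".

Conditions: its end is strictly before mu's end (X.end < 14:10) AND its end is strictly after lambda's start (X.end > 06:55) AND its end is strictly before delta's start (X.end < 13:10).
beta: end 11:45 < 14:10? ✓; end 11:45 > 06:55? ✓; end 11:45 < 13:10? ✓ → yes.
epsilon: end 20:05 < 14:10? ✗; end 20:05 > 06:55? ✓; end 20:05 < 13:10? ✗ → no.
eta: end 19:40 < 14:10? ✗; end 19:40 > 06:55? ✓; end 19:40 < 13:10? ✗ → no.
gamma: end 18:35 < 14:10? ✗; end 18:35 > 06:55? ✓; end 18:35 < 13:10? ✗ → no.
iota: end 12:35 < 14:10? ✓; end 12:35 > 06:55? ✓; end 12:35 < 13:10? ✓ → yes.
zeta: end 10:35 < 14:10? ✓; end 10:35 > 06:55? ✓; end 10:35 < 13:10? ✓ → yes.
Result: beta, iota, zeta.

beta, iota, zeta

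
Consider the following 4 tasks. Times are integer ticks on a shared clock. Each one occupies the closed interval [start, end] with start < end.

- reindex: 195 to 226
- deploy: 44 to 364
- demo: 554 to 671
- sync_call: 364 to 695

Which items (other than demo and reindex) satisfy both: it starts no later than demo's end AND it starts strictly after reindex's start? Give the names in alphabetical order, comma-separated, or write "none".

Conditions: its start is no later than demo's end (X.start <= 671) AND its start is strictly after reindex's start (X.start > 195).
deploy: start 44 <= 671? ✓; start 44 > 195? ✗ → no.
sync_call: start 364 <= 671? ✓; start 364 > 195? ✓ → yes.
Result: sync_call.

sync_call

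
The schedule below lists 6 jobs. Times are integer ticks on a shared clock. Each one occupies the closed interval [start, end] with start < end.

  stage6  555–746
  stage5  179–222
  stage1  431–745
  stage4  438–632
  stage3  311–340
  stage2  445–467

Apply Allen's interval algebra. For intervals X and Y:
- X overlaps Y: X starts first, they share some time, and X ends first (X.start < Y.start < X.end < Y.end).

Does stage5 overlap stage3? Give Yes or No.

stage5 = [179, 222], stage3 = [311, 340].
Actual relation of stage5 to stage3: before.
Asked whether 'overlaps' holds → No.

No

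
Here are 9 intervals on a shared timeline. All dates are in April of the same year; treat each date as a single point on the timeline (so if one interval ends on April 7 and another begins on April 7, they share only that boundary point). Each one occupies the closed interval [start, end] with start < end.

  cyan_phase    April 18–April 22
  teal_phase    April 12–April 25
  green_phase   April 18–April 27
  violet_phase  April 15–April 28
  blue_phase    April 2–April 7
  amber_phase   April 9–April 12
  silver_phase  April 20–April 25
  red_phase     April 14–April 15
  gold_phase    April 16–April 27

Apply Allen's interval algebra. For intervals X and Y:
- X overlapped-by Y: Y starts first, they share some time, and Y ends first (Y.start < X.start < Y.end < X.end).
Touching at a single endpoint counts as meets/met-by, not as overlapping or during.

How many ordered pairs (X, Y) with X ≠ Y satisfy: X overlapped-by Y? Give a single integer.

4

Checking all 72 ordered pairs for relation 'overlapped-by'; matching pairs in alphabetical order:
(gold_phase, teal_phase): gold_phase overlapped-by teal_phase ✓
(green_phase, teal_phase): green_phase overlapped-by teal_phase ✓
(silver_phase, cyan_phase): silver_phase overlapped-by cyan_phase ✓
(violet_phase, teal_phase): violet_phase overlapped-by teal_phase ✓
Count: 4.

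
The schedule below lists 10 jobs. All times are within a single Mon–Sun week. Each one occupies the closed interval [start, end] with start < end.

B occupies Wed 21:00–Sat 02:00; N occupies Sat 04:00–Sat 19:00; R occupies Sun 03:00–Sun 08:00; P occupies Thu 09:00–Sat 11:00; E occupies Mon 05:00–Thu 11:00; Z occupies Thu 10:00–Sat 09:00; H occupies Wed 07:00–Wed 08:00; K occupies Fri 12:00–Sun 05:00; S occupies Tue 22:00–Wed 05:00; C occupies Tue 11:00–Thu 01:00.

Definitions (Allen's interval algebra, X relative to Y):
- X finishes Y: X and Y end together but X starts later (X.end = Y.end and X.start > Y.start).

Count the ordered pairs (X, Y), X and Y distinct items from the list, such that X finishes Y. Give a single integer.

0

Checking all 90 ordered pairs for relation 'finishes'; matching pairs in alphabetical order:
No pair satisfies it.
Count: 0.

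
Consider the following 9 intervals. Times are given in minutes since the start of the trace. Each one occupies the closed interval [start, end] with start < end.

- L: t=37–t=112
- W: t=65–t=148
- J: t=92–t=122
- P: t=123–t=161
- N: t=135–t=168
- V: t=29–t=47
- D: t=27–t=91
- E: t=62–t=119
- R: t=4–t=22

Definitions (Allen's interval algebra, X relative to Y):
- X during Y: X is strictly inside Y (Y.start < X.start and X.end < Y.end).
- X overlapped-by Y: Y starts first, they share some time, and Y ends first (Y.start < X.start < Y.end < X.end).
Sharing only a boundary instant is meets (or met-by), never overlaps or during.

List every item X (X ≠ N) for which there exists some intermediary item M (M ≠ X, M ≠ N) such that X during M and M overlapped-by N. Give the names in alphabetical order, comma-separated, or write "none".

Target N = [t=135, t=168].
Intermediaries M with M overlapped-by N: none.
Union: none.

none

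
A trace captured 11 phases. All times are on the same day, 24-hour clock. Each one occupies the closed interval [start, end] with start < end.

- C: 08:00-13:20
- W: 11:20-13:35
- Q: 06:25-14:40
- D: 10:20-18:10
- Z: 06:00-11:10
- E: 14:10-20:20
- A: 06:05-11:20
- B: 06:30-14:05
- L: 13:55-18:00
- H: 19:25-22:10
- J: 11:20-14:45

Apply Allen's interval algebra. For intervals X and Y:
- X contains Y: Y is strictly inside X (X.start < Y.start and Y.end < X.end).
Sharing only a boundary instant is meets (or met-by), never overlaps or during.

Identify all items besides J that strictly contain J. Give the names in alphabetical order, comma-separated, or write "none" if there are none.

D

Target J = [11:20, 14:45].
A [06:05, 11:20] → meets → no.
B [06:30, 14:05] → overlaps → no.
C [08:00, 13:20] → overlaps → no.
D [10:20, 18:10] → contains → yes.
E [14:10, 20:20] → overlapped-by → no.
H [19:25, 22:10] → after → no.
L [13:55, 18:00] → overlapped-by → no.
Q [06:25, 14:40] → overlaps → no.
W [11:20, 13:35] → starts → no.
Z [06:00, 11:10] → before → no.
Result: D.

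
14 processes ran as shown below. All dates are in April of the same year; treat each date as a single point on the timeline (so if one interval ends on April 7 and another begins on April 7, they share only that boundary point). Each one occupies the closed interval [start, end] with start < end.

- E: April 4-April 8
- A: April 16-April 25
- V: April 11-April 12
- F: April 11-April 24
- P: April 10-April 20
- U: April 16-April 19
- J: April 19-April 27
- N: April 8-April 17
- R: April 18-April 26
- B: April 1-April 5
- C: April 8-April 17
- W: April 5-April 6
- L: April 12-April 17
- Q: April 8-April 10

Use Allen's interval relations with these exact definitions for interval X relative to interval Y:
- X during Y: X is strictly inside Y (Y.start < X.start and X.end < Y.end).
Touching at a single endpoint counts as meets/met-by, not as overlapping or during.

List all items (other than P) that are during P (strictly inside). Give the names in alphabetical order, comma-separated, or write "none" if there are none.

L, U, V

Target P = [April 10, April 20].
A [April 16, April 25] → overlapped-by → no.
B [April 1, April 5] → before → no.
C [April 8, April 17] → overlaps → no.
E [April 4, April 8] → before → no.
F [April 11, April 24] → overlapped-by → no.
J [April 19, April 27] → overlapped-by → no.
L [April 12, April 17] → during → yes.
N [April 8, April 17] → overlaps → no.
Q [April 8, April 10] → meets → no.
R [April 18, April 26] → overlapped-by → no.
U [April 16, April 19] → during → yes.
V [April 11, April 12] → during → yes.
W [April 5, April 6] → before → no.
Result: L, U, V.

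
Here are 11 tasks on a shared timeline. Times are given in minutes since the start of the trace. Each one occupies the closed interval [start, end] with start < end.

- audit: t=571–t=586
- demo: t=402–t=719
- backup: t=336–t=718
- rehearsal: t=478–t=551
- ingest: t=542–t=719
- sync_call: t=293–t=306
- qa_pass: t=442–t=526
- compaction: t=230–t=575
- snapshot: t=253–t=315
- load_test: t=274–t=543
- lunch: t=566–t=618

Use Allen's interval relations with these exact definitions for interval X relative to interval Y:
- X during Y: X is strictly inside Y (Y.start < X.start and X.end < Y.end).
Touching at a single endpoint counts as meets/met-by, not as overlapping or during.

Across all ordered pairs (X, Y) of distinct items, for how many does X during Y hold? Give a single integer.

Checking all 110 ordered pairs for relation 'during'; matching pairs in alphabetical order:
(audit, backup): audit during backup ✓
(audit, demo): audit during demo ✓
(audit, ingest): audit during ingest ✓
(audit, lunch): audit during lunch ✓
(load_test, compaction): load_test during compaction ✓
(lunch, backup): lunch during backup ✓
(lunch, demo): lunch during demo ✓
(lunch, ingest): lunch during ingest ✓
(qa_pass, backup): qa_pass during backup ✓
(qa_pass, compaction): qa_pass during compaction ✓
(qa_pass, demo): qa_pass during demo ✓
(qa_pass, load_test): qa_pass during load_test ✓
(rehearsal, backup): rehearsal during backup ✓
(rehearsal, compaction): rehearsal during compaction ✓
(rehearsal, demo): rehearsal during demo ✓
(snapshot, compaction): snapshot during compaction ✓
(sync_call, compaction): sync_call during compaction ✓
(sync_call, load_test): sync_call during load_test ✓
(sync_call, snapshot): sync_call during snapshot ✓
Count: 19.

19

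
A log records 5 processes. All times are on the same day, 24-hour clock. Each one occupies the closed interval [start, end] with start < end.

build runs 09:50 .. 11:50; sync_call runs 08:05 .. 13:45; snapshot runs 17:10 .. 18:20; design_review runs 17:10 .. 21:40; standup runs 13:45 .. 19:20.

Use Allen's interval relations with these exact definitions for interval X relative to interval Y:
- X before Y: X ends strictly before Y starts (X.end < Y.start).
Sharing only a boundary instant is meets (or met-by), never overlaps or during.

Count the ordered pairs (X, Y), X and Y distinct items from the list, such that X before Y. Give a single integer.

5

Checking all 20 ordered pairs for relation 'before'; matching pairs in alphabetical order:
(build, design_review): build before design_review ✓
(build, snapshot): build before snapshot ✓
(build, standup): build before standup ✓
(sync_call, design_review): sync_call before design_review ✓
(sync_call, snapshot): sync_call before snapshot ✓
Count: 5.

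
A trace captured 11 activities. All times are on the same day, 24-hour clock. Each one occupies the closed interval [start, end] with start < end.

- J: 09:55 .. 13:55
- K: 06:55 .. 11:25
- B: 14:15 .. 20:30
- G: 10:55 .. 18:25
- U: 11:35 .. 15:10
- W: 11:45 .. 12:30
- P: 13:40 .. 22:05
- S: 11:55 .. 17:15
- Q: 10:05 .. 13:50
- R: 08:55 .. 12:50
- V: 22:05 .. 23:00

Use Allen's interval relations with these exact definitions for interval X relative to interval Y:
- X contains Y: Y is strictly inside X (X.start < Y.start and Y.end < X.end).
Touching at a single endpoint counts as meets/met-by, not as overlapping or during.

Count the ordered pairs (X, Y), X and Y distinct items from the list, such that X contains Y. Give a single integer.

9

Checking all 110 ordered pairs for relation 'contains'; matching pairs in alphabetical order:
(G, S): G contains S ✓
(G, U): G contains U ✓
(G, W): G contains W ✓
(J, Q): J contains Q ✓
(J, W): J contains W ✓
(P, B): P contains B ✓
(Q, W): Q contains W ✓
(R, W): R contains W ✓
(U, W): U contains W ✓
Count: 9.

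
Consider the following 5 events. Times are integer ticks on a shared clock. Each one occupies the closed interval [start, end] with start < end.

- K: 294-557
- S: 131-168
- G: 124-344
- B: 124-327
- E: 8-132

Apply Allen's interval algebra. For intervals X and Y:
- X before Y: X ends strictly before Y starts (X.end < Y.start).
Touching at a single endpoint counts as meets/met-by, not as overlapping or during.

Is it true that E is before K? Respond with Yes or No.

E = [8, 132], K = [294, 557].
Actual relation of E to K: before.
Asked whether 'before' holds → Yes.

Yes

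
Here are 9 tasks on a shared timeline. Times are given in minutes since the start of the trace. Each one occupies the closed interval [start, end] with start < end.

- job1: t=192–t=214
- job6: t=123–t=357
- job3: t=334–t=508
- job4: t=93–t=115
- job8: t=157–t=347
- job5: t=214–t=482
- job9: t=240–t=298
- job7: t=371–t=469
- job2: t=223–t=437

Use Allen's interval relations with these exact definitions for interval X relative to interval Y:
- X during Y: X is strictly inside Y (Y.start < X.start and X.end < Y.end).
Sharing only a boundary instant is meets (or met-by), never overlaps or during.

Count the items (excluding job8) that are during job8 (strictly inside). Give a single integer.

2

Target job8 = [t=157, t=347].
job1 [t=192, t=214] → during → counts.
job2 [t=223, t=437] → overlapped-by → no.
job3 [t=334, t=508] → overlapped-by → no.
job4 [t=93, t=115] → before → no.
job5 [t=214, t=482] → overlapped-by → no.
job6 [t=123, t=357] → contains → no.
job7 [t=371, t=469] → after → no.
job9 [t=240, t=298] → during → counts.
Total: 2.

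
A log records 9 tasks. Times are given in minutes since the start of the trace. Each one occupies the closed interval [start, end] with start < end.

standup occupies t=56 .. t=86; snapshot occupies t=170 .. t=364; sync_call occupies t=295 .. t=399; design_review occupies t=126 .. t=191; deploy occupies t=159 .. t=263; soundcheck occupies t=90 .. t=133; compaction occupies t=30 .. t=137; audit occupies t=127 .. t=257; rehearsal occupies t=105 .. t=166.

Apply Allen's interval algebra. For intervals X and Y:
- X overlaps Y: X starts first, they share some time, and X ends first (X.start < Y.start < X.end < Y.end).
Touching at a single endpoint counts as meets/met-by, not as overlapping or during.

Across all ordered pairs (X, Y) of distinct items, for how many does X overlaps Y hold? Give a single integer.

Checking all 72 ordered pairs for relation 'overlaps'; matching pairs in alphabetical order:
(audit, deploy): audit overlaps deploy ✓
(audit, snapshot): audit overlaps snapshot ✓
(compaction, audit): compaction overlaps audit ✓
(compaction, design_review): compaction overlaps design_review ✓
(compaction, rehearsal): compaction overlaps rehearsal ✓
(deploy, snapshot): deploy overlaps snapshot ✓
(design_review, audit): design_review overlaps audit ✓
(design_review, deploy): design_review overlaps deploy ✓
(design_review, snapshot): design_review overlaps snapshot ✓
(rehearsal, audit): rehearsal overlaps audit ✓
(rehearsal, deploy): rehearsal overlaps deploy ✓
(rehearsal, design_review): rehearsal overlaps design_review ✓
(snapshot, sync_call): snapshot overlaps sync_call ✓
(soundcheck, audit): soundcheck overlaps audit ✓
(soundcheck, design_review): soundcheck overlaps design_review ✓
(soundcheck, rehearsal): soundcheck overlaps rehearsal ✓
Count: 16.

16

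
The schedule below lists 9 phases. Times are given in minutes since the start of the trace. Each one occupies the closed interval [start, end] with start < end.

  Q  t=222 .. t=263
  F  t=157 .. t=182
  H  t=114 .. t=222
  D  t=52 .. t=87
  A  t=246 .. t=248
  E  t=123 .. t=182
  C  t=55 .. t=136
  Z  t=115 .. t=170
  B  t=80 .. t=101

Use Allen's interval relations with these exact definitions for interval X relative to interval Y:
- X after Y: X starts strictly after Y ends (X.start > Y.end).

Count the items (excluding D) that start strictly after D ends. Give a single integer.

Target D = [t=52, t=87].
A [t=246, t=248] → after → counts.
B [t=80, t=101] → overlapped-by → no.
C [t=55, t=136] → overlapped-by → no.
E [t=123, t=182] → after → counts.
F [t=157, t=182] → after → counts.
H [t=114, t=222] → after → counts.
Q [t=222, t=263] → after → counts.
Z [t=115, t=170] → after → counts.
Total: 6.

6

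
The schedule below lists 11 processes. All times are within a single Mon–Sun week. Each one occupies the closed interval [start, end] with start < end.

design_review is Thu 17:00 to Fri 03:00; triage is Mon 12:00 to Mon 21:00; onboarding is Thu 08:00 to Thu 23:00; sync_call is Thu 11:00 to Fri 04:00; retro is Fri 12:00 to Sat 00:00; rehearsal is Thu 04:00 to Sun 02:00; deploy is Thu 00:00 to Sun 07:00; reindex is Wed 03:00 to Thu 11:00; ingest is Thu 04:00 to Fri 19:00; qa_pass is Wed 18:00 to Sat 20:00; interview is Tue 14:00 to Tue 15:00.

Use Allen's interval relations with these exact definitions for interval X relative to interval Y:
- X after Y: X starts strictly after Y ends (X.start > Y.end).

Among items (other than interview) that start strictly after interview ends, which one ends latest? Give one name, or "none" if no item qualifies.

Target interview = [Tue 14:00, Tue 15:00].
deploy [Thu 00:00, Sun 07:00] → after → candidate.
design_review [Thu 17:00, Fri 03:00] → after → candidate.
ingest [Thu 04:00, Fri 19:00] → after → candidate.
onboarding [Thu 08:00, Thu 23:00] → after → candidate.
qa_pass [Wed 18:00, Sat 20:00] → after → candidate.
rehearsal [Thu 04:00, Sun 02:00] → after → candidate.
reindex [Wed 03:00, Thu 11:00] → after → candidate.
retro [Fri 12:00, Sat 00:00] → after → candidate.
sync_call [Thu 11:00, Fri 04:00] → after → candidate.
triage [Mon 12:00, Mon 21:00] → before → excluded.
Among candidates, latest end is Sun 07:00 → deploy.

deploy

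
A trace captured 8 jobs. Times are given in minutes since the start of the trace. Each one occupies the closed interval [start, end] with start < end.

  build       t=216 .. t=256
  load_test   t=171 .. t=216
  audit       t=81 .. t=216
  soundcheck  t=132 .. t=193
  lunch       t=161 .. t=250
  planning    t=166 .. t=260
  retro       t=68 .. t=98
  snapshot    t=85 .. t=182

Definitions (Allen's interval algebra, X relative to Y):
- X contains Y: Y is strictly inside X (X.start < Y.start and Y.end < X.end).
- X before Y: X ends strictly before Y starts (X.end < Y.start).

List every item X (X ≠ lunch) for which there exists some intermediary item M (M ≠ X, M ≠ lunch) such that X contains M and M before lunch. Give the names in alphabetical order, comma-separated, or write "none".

Target lunch = [t=161, t=250].
Intermediaries M with M before lunch: retro.
Via retro — items with X contains retro: none.
Union: none.

none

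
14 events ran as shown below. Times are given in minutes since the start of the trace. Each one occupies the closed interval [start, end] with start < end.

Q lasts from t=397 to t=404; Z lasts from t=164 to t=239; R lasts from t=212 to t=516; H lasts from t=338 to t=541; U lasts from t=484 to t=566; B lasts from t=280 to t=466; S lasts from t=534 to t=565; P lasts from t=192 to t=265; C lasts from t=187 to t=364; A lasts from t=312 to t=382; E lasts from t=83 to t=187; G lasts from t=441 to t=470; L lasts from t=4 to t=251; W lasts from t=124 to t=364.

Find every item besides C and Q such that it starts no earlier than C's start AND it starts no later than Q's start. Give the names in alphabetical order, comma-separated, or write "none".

Conditions: its start is no earlier than C's start (X.start >= t=187) AND its start is no later than Q's start (X.start <= t=397).
A: start t=312 >= t=187? ✓; start t=312 <= t=397? ✓ → yes.
B: start t=280 >= t=187? ✓; start t=280 <= t=397? ✓ → yes.
E: start t=83 >= t=187? ✗; start t=83 <= t=397? ✓ → no.
G: start t=441 >= t=187? ✓; start t=441 <= t=397? ✗ → no.
H: start t=338 >= t=187? ✓; start t=338 <= t=397? ✓ → yes.
L: start t=4 >= t=187? ✗; start t=4 <= t=397? ✓ → no.
P: start t=192 >= t=187? ✓; start t=192 <= t=397? ✓ → yes.
R: start t=212 >= t=187? ✓; start t=212 <= t=397? ✓ → yes.
S: start t=534 >= t=187? ✓; start t=534 <= t=397? ✗ → no.
U: start t=484 >= t=187? ✓; start t=484 <= t=397? ✗ → no.
W: start t=124 >= t=187? ✗; start t=124 <= t=397? ✓ → no.
Z: start t=164 >= t=187? ✗; start t=164 <= t=397? ✓ → no.
Result: A, B, H, P, R.

A, B, H, P, R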